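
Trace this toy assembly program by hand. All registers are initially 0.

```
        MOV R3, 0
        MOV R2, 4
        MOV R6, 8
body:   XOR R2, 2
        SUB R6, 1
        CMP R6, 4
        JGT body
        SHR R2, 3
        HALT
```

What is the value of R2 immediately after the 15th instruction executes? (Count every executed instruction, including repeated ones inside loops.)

MOV R3, 0 → R3=0
MOV R2, 4 → R2=4
MOV R6, 8 → R6=8
XOR R2, 2 → R2=4^2=6
SUB R6, 1 → R6=8-1=7
CMP R6, 4  (cmp 7,4)
JGT body: taken
XOR R2, 2 → R2=6^2=4
SUB R6, 1 → R6=7-1=6
CMP R6, 4  (cmp 6,4)
JGT body: taken
XOR R2, 2 → R2=4^2=6
SUB R6, 1 → R6=6-1=5
CMP R6, 4  (cmp 5,4)
JGT body: taken
After step 15: R2 = 6.

6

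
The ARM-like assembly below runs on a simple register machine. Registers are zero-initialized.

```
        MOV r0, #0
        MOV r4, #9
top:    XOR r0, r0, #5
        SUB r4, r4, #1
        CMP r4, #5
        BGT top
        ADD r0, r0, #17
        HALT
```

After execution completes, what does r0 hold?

r0=0
r4=9
r0=0^5=5
r4=9-1=8
CMP r4, #5  (cmp 8,5)
BGT top: taken
r0=5^5=0
r4=8-1=7
CMP r4, #5  (cmp 7,5)
BGT top: taken
r0=0^5=5
r4=7-1=6
CMP r4, #5  (cmp 6,5)
BGT top: taken
r0=5^5=0
r4=6-1=5
CMP r4, #5  (cmp 5,5)
BGT top: not taken
r0=0+17=17
halt.

17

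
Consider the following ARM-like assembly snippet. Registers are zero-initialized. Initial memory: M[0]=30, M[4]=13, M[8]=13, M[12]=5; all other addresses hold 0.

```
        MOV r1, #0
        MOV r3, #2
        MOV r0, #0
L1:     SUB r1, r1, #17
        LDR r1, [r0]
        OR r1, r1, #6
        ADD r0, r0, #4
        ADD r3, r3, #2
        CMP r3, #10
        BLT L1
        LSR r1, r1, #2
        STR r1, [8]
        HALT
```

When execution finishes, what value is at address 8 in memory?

1

after MOV r1, #0: r1=0
after MOV r3, #2: r3=2
after MOV r0, #0: r0=0
after SUB r1, r1, #17: r1=0-17=-17
after LDR r1, [r0]: r1=M[0]=30
after OR r1, r1, #6: r1=30|6=30
after ADD r0, r0, #4: r0=0+4=4
after ADD r3, r3, #2: r3=2+2=4
CMP r3, #10  (cmp 4,10)
BLT L1: taken
after SUB r1, r1, #17: r1=30-17=13
after LDR r1, [r0]: r1=M[4]=13
after OR r1, r1, #6: r1=13|6=15
after ADD r0, r0, #4: r0=4+4=8
after ADD r3, r3, #2: r3=4+2=6
CMP r3, #10  (cmp 6,10)
BLT L1: taken
after SUB r1, r1, #17: r1=15-17=-2
after LDR r1, [r0]: r1=M[8]=13
after OR r1, r1, #6: r1=13|6=15
after ADD r0, r0, #4: r0=8+4=12
after ADD r3, r3, #2: r3=6+2=8
CMP r3, #10  (cmp 8,10)
BLT L1: taken
after SUB r1, r1, #17: r1=15-17=-2
after LDR r1, [r0]: r1=M[12]=5
after OR r1, r1, #6: r1=5|6=7
after ADD r0, r0, #4: r0=12+4=16
after ADD r3, r3, #2: r3=8+2=10
CMP r3, #10  (cmp 10,10)
BLT L1: not taken
after LSR r1, r1, #2: r1=7>>2=1
STR r1, [8] → M[8]=1
halt.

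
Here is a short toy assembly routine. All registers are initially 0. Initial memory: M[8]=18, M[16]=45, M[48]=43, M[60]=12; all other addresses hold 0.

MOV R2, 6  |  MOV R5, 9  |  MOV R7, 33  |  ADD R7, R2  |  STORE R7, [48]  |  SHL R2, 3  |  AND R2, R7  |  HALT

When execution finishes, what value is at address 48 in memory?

MOV R2, 6 → R2=6
MOV R5, 9 → R5=9
MOV R7, 33 → R7=33
ADD R7, R2 → R7=33+6=39
STORE R7, [48] → M[48]=39
SHL R2, 3 → R2=6<<3=48
AND R2, R7 → R2=48&39=32
halt.

39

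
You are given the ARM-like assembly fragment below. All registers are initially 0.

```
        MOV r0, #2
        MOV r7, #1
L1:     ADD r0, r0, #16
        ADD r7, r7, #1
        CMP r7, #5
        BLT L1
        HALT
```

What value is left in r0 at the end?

66

r0=2
r7=1
r0=2+16=18
r7=1+1=2
CMP r7, #5  (cmp 2,5)
BLT L1: taken
r0=18+16=34
r7=2+1=3
CMP r7, #5  (cmp 3,5)
BLT L1: taken
r0=34+16=50
r7=3+1=4
CMP r7, #5  (cmp 4,5)
BLT L1: taken
r0=50+16=66
r7=4+1=5
CMP r7, #5  (cmp 5,5)
BLT L1: not taken
halt.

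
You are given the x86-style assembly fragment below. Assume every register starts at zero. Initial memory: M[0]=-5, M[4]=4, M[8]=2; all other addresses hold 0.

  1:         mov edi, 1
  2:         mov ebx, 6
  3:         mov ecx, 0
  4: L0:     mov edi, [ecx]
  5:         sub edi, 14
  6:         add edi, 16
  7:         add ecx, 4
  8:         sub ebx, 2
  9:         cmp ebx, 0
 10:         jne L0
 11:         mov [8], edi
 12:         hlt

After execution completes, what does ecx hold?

after mov edi, 1: edi=1
after mov ebx, 6: ebx=6
after mov ecx, 0: ecx=0
after mov edi, [ecx]: edi=M[0]=-5
after sub edi, 14: edi=(-5)-14=-19
after add edi, 16: edi=(-19)+16=-3
after add ecx, 4: ecx=0+4=4
after sub ebx, 2: ebx=6-2=4
cmp ebx, 0  (cmp 4,0)
jne L0: taken
after mov edi, [ecx]: edi=M[4]=4
after sub edi, 14: edi=4-14=-10
after add edi, 16: edi=(-10)+16=6
after add ecx, 4: ecx=4+4=8
after sub ebx, 2: ebx=4-2=2
cmp ebx, 0  (cmp 2,0)
jne L0: taken
after mov edi, [ecx]: edi=M[8]=2
after sub edi, 14: edi=2-14=-12
after add edi, 16: edi=(-12)+16=4
after add ecx, 4: ecx=8+4=12
after sub ebx, 2: ebx=2-2=0
cmp ebx, 0  (cmp 0,0)
jne L0: not taken
mov [8], edi → M[8]=4
halt.

12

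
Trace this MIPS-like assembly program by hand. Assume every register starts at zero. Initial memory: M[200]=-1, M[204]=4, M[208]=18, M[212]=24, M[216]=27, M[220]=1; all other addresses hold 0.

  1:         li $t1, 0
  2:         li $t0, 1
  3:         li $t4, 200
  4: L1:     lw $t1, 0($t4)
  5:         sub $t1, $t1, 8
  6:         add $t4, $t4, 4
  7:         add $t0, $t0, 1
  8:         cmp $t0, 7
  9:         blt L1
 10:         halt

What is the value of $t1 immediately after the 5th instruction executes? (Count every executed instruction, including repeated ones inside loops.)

after li $t1, 0: $t1=0
after li $t0, 1: $t0=1
after li $t4, 200: $t4=200
after lw $t1, 0($t4): $t1=M[200]=-1
after sub $t1, $t1, 8: $t1=(-1)-8=-9
After step 5: $t1 = -9.

-9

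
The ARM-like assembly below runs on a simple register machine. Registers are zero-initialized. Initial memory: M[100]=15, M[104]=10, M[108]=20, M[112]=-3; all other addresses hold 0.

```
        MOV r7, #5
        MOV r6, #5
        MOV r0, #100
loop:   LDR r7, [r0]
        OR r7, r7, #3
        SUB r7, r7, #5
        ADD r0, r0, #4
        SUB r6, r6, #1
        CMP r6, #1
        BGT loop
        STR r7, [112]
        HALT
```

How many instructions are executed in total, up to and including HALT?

33

MOV r7, #5 → r7=5
MOV r6, #5 → r6=5
MOV r0, #100 → r0=100
LDR r7, [r0] → r7=M[100]=15
OR r7, r7, #3 → r7=15|3=15
SUB r7, r7, #5 → r7=15-5=10
ADD r0, r0, #4 → r0=100+4=104
SUB r6, r6, #1 → r6=5-1=4
CMP r6, #1  (cmp 4,1)
BGT loop: taken
LDR r7, [r0] → r7=M[104]=10
OR r7, r7, #3 → r7=10|3=11
SUB r7, r7, #5 → r7=11-5=6
ADD r0, r0, #4 → r0=104+4=108
SUB r6, r6, #1 → r6=4-1=3
CMP r6, #1  (cmp 3,1)
BGT loop: taken
LDR r7, [r0] → r7=M[108]=20
OR r7, r7, #3 → r7=20|3=23
SUB r7, r7, #5 → r7=23-5=18
ADD r0, r0, #4 → r0=108+4=112
SUB r6, r6, #1 → r6=3-1=2
CMP r6, #1  (cmp 2,1)
BGT loop: taken
LDR r7, [r0] → r7=M[112]=-3
OR r7, r7, #3 → r7=(-3)|3=-1
SUB r7, r7, #5 → r7=(-1)-5=-6
ADD r0, r0, #4 → r0=112+4=116
SUB r6, r6, #1 → r6=2-1=1
CMP r6, #1  (cmp 1,1)
BGT loop: not taken
STR r7, [112] → M[112]=-6
halt.
Total executed instructions: 33.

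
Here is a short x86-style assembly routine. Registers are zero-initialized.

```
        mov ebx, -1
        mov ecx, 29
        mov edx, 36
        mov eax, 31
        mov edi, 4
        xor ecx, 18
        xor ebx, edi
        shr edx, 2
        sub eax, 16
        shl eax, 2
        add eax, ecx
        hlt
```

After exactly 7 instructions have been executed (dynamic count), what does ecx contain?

15

mov ebx, -1 → ebx=-1
mov ecx, 29 → ecx=29
mov edx, 36 → edx=36
mov eax, 31 → eax=31
mov edi, 4 → edi=4
xor ecx, 18 → ecx=29^18=15
xor ebx, edi → ebx=(-1)^4=-5
After step 7: ecx = 15.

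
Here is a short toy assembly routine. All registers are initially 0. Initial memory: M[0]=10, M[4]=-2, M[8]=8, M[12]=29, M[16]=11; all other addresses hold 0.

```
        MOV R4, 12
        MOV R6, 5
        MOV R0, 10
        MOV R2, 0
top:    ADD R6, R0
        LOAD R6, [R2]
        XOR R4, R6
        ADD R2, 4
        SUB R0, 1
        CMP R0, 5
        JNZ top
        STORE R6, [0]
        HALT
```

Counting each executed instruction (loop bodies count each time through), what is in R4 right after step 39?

MOV R4, 12 → R4=12
MOV R6, 5 → R6=5
MOV R0, 10 → R0=10
MOV R2, 0 → R2=0
ADD R6, R0 → R6=5+10=15
LOAD R6, [R2] → R6=M[0]=10
XOR R4, R6 → R4=12^10=6
ADD R2, 4 → R2=0+4=4
SUB R0, 1 → R0=10-1=9
CMP R0, 5  (cmp 9,5)
JNZ top: taken
ADD R6, R0 → R6=10+9=19
LOAD R6, [R2] → R6=M[4]=-2
XOR R4, R6 → R4=6^(-2)=-8
ADD R2, 4 → R2=4+4=8
SUB R0, 1 → R0=9-1=8
CMP R0, 5  (cmp 8,5)
JNZ top: taken
ADD R6, R0 → R6=(-2)+8=6
LOAD R6, [R2] → R6=M[8]=8
XOR R4, R6 → R4=(-8)^8=-16
ADD R2, 4 → R2=8+4=12
SUB R0, 1 → R0=8-1=7
CMP R0, 5  (cmp 7,5)
JNZ top: taken
ADD R6, R0 → R6=8+7=15
LOAD R6, [R2] → R6=M[12]=29
XOR R4, R6 → R4=(-16)^29=-19
ADD R2, 4 → R2=12+4=16
SUB R0, 1 → R0=7-1=6
CMP R0, 5  (cmp 6,5)
JNZ top: taken
ADD R6, R0 → R6=29+6=35
LOAD R6, [R2] → R6=M[16]=11
XOR R4, R6 → R4=(-19)^11=-26
ADD R2, 4 → R2=16+4=20
SUB R0, 1 → R0=6-1=5
CMP R0, 5  (cmp 5,5)
JNZ top: not taken
After step 39: R4 = -26.

-26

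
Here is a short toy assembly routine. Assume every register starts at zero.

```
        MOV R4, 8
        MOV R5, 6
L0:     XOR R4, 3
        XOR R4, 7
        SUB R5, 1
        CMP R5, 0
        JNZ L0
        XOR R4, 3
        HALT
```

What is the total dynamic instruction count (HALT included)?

34

after MOV R4, 8: R4=8
after MOV R5, 6: R5=6
after XOR R4, 3: R4=8^3=11
after XOR R4, 7: R4=11^7=12
after SUB R5, 1: R5=6-1=5
CMP R5, 0  (cmp 5,0)
JNZ L0: taken
after XOR R4, 3: R4=12^3=15
after XOR R4, 7: R4=15^7=8
after SUB R5, 1: R5=5-1=4
CMP R5, 0  (cmp 4,0)
JNZ L0: taken
after XOR R4, 3: R4=8^3=11
after XOR R4, 7: R4=11^7=12
after SUB R5, 1: R5=4-1=3
CMP R5, 0  (cmp 3,0)
JNZ L0: taken
after XOR R4, 3: R4=12^3=15
after XOR R4, 7: R4=15^7=8
after SUB R5, 1: R5=3-1=2
CMP R5, 0  (cmp 2,0)
JNZ L0: taken
after XOR R4, 3: R4=8^3=11
after XOR R4, 7: R4=11^7=12
after SUB R5, 1: R5=2-1=1
CMP R5, 0  (cmp 1,0)
JNZ L0: taken
after XOR R4, 3: R4=12^3=15
after XOR R4, 7: R4=15^7=8
after SUB R5, 1: R5=1-1=0
CMP R5, 0  (cmp 0,0)
JNZ L0: not taken
after XOR R4, 3: R4=8^3=11
halt.
Total executed instructions: 34.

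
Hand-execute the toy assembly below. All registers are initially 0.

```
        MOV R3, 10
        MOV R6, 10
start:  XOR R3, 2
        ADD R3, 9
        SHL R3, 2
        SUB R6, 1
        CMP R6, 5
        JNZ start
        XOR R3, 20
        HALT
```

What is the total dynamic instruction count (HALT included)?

34

after MOV R3, 10: R3=10
after MOV R6, 10: R6=10
after XOR R3, 2: R3=10^2=8
after ADD R3, 9: R3=8+9=17
after SHL R3, 2: R3=17<<2=68
after SUB R6, 1: R6=10-1=9
CMP R6, 5  (cmp 9,5)
JNZ start: taken
after XOR R3, 2: R3=68^2=70
after ADD R3, 9: R3=70+9=79
after SHL R3, 2: R3=79<<2=316
after SUB R6, 1: R6=9-1=8
CMP R6, 5  (cmp 8,5)
JNZ start: taken
after XOR R3, 2: R3=316^2=318
after ADD R3, 9: R3=318+9=327
after SHL R3, 2: R3=327<<2=1308
after SUB R6, 1: R6=8-1=7
CMP R6, 5  (cmp 7,5)
JNZ start: taken
after XOR R3, 2: R3=1308^2=1310
after ADD R3, 9: R3=1310+9=1319
after SHL R3, 2: R3=1319<<2=5276
after SUB R6, 1: R6=7-1=6
CMP R6, 5  (cmp 6,5)
JNZ start: taken
after XOR R3, 2: R3=5276^2=5278
after ADD R3, 9: R3=5278+9=5287
after SHL R3, 2: R3=5287<<2=21148
after SUB R6, 1: R6=6-1=5
CMP R6, 5  (cmp 5,5)
JNZ start: not taken
after XOR R3, 20: R3=21148^20=21128
halt.
Total executed instructions: 34.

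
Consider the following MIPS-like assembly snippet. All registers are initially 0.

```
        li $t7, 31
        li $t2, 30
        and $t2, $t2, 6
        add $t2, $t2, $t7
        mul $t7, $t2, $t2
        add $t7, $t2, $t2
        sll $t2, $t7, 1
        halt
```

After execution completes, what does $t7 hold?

74

after li $t7, 31: $t7=31
after li $t2, 30: $t2=30
after and $t2, $t2, 6: $t2=30&6=6
after add $t2, $t2, $t7: $t2=6+31=37
after mul $t7, $t2, $t2: $t7=37*37=1369
after add $t7, $t2, $t2: $t7=37+37=74
after sll $t2, $t7, 1: $t2=74<<1=148
halt.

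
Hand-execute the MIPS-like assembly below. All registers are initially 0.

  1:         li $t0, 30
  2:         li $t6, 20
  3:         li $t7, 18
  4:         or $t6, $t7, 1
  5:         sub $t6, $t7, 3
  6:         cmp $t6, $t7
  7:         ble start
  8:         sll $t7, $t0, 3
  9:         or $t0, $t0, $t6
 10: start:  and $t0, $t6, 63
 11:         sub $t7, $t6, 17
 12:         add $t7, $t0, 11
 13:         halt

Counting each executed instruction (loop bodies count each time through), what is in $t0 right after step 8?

15

after li $t0, 30: $t0=30
after li $t6, 20: $t6=20
after li $t7, 18: $t7=18
after or $t6, $t7, 1: $t6=18|1=19
after sub $t6, $t7, 3: $t6=18-3=15
cmp $t6, $t7  (cmp 15,18)
ble start: taken
after and $t0, $t6, 63: $t0=15&63=15
After step 8: $t0 = 15.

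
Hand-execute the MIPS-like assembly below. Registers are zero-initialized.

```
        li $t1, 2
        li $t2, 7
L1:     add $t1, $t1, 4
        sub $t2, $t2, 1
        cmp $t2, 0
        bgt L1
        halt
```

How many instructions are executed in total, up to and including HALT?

after li $t1, 2: $t1=2
after li $t2, 7: $t2=7
after add $t1, $t1, 4: $t1=2+4=6
after sub $t2, $t2, 1: $t2=7-1=6
cmp $t2, 0  (cmp 6,0)
bgt L1: taken
after add $t1, $t1, 4: $t1=6+4=10
after sub $t2, $t2, 1: $t2=6-1=5
cmp $t2, 0  (cmp 5,0)
bgt L1: taken
after add $t1, $t1, 4: $t1=10+4=14
after sub $t2, $t2, 1: $t2=5-1=4
cmp $t2, 0  (cmp 4,0)
bgt L1: taken
after add $t1, $t1, 4: $t1=14+4=18
after sub $t2, $t2, 1: $t2=4-1=3
cmp $t2, 0  (cmp 3,0)
bgt L1: taken
after add $t1, $t1, 4: $t1=18+4=22
after sub $t2, $t2, 1: $t2=3-1=2
cmp $t2, 0  (cmp 2,0)
bgt L1: taken
after add $t1, $t1, 4: $t1=22+4=26
after sub $t2, $t2, 1: $t2=2-1=1
cmp $t2, 0  (cmp 1,0)
bgt L1: taken
after add $t1, $t1, 4: $t1=26+4=30
after sub $t2, $t2, 1: $t2=1-1=0
cmp $t2, 0  (cmp 0,0)
bgt L1: not taken
halt.
Total executed instructions: 31.

31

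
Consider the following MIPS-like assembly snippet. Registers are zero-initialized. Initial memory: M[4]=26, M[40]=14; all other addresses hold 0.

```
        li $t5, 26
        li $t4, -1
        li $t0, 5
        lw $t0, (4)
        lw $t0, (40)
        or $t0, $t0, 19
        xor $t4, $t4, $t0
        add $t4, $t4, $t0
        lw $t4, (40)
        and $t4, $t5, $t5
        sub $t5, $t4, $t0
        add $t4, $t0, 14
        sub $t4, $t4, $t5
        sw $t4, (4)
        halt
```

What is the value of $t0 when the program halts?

li $t5, 26 → $t5=26
li $t4, -1 → $t4=-1
li $t0, 5 → $t0=5
lw $t0, (4) → $t0=M[4]=26
lw $t0, (40) → $t0=M[40]=14
or $t0, $t0, 19 → $t0=14|19=31
xor $t4, $t4, $t0 → $t4=(-1)^31=-32
add $t4, $t4, $t0 → $t4=(-32)+31=-1
lw $t4, (40) → $t4=M[40]=14
and $t4, $t5, $t5 → $t4=26&26=26
sub $t5, $t4, $t0 → $t5=26-31=-5
add $t4, $t0, 14 → $t4=31+14=45
sub $t4, $t4, $t5 → $t4=45-(-5)=50
sw $t4, (4) → M[4]=50
halt.

31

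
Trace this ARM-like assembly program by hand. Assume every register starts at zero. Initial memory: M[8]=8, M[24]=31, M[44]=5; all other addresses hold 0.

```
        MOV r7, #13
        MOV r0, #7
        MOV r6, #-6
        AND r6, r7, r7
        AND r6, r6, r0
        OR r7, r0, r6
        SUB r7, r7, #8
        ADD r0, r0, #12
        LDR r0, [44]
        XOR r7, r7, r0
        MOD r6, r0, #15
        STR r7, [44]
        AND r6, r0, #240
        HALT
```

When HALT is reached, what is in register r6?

0

r7=13
r0=7
r6=-6
r6=13&13=13
r6=13&7=5
r7=7|5=7
r7=7-8=-1
r0=7+12=19
r0=M[44]=5
r7=(-1)^5=-6
r6=5%15=5
STR r7, [44] → M[44]=-6
r6=5&240=0
halt.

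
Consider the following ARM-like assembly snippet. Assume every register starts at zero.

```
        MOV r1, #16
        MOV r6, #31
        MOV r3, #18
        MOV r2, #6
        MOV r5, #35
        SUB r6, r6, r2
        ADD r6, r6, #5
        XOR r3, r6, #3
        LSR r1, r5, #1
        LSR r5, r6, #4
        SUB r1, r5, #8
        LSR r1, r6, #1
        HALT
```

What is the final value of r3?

29

MOV r1, #16 → r1=16
MOV r6, #31 → r6=31
MOV r3, #18 → r3=18
MOV r2, #6 → r2=6
MOV r5, #35 → r5=35
SUB r6, r6, r2 → r6=31-6=25
ADD r6, r6, #5 → r6=25+5=30
XOR r3, r6, #3 → r3=30^3=29
LSR r1, r5, #1 → r1=35>>1=17
LSR r5, r6, #4 → r5=30>>4=1
SUB r1, r5, #8 → r1=1-8=-7
LSR r1, r6, #1 → r1=30>>1=15
halt.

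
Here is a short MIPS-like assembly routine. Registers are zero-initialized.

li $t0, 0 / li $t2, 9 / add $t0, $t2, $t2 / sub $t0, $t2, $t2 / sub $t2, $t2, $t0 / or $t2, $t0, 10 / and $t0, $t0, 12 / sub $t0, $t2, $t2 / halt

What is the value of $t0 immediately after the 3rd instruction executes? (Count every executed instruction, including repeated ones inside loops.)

18

li $t0, 0 → $t0=0
li $t2, 9 → $t2=9
add $t0, $t2, $t2 → $t0=9+9=18
After step 3: $t0 = 18.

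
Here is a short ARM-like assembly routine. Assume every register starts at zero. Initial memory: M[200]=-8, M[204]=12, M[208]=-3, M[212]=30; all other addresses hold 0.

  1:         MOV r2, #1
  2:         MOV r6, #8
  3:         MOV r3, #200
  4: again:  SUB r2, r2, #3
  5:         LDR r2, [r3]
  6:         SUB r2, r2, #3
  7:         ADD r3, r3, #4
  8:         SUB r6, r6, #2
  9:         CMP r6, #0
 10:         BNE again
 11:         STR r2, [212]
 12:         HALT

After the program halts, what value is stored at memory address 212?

27

MOV r2, #1 → r2=1
MOV r6, #8 → r6=8
MOV r3, #200 → r3=200
SUB r2, r2, #3 → r2=1-3=-2
LDR r2, [r3] → r2=M[200]=-8
SUB r2, r2, #3 → r2=(-8)-3=-11
ADD r3, r3, #4 → r3=200+4=204
SUB r6, r6, #2 → r6=8-2=6
CMP r6, #0  (cmp 6,0)
BNE again: taken
SUB r2, r2, #3 → r2=(-11)-3=-14
LDR r2, [r3] → r2=M[204]=12
SUB r2, r2, #3 → r2=12-3=9
ADD r3, r3, #4 → r3=204+4=208
SUB r6, r6, #2 → r6=6-2=4
CMP r6, #0  (cmp 4,0)
BNE again: taken
SUB r2, r2, #3 → r2=9-3=6
LDR r2, [r3] → r2=M[208]=-3
SUB r2, r2, #3 → r2=(-3)-3=-6
ADD r3, r3, #4 → r3=208+4=212
SUB r6, r6, #2 → r6=4-2=2
CMP r6, #0  (cmp 2,0)
BNE again: taken
SUB r2, r2, #3 → r2=(-6)-3=-9
LDR r2, [r3] → r2=M[212]=30
SUB r2, r2, #3 → r2=30-3=27
ADD r3, r3, #4 → r3=212+4=216
SUB r6, r6, #2 → r6=2-2=0
CMP r6, #0  (cmp 0,0)
BNE again: not taken
STR r2, [212] → M[212]=27
halt.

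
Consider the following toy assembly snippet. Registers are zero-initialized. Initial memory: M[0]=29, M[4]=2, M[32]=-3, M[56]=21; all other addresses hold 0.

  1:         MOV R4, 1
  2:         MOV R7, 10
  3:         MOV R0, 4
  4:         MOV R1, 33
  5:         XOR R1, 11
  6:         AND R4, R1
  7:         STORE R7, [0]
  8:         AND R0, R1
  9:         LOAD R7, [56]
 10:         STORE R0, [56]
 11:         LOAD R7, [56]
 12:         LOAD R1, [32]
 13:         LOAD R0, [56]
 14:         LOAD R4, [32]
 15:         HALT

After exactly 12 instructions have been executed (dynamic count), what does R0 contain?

R4=1
R7=10
R0=4
R1=33
R1=33^11=42
R4=1&42=0
STORE R7, [0] → M[0]=10
R0=4&42=0
R7=M[56]=21
STORE R0, [56] → M[56]=0
R7=M[56]=0
R1=M[32]=-3
After step 12: R0 = 0.

0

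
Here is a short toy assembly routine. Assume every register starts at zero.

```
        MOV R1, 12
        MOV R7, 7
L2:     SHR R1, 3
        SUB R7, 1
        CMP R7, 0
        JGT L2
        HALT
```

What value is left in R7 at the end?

R1=12
R7=7
R1=12>>3=1
R7=7-1=6
CMP R7, 0  (cmp 6,0)
JGT L2: taken
R1=1>>3=0
R7=6-1=5
CMP R7, 0  (cmp 5,0)
JGT L2: taken
R1=0>>3=0
R7=5-1=4
CMP R7, 0  (cmp 4,0)
JGT L2: taken
R1=0>>3=0
R7=4-1=3
CMP R7, 0  (cmp 3,0)
JGT L2: taken
R1=0>>3=0
R7=3-1=2
CMP R7, 0  (cmp 2,0)
JGT L2: taken
R1=0>>3=0
R7=2-1=1
CMP R7, 0  (cmp 1,0)
JGT L2: taken
R1=0>>3=0
R7=1-1=0
CMP R7, 0  (cmp 0,0)
JGT L2: not taken
halt.

0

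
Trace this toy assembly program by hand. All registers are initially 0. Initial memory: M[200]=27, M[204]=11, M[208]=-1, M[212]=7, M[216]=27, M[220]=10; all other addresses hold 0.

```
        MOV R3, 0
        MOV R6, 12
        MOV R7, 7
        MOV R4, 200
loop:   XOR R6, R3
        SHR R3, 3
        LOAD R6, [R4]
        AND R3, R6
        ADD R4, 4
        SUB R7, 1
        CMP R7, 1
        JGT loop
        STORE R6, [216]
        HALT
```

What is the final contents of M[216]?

MOV R3, 0 → R3=0
MOV R6, 12 → R6=12
MOV R7, 7 → R7=7
MOV R4, 200 → R4=200
XOR R6, R3 → R6=12^0=12
SHR R3, 3 → R3=0>>3=0
LOAD R6, [R4] → R6=M[200]=27
AND R3, R6 → R3=0&27=0
ADD R4, 4 → R4=200+4=204
SUB R7, 1 → R7=7-1=6
CMP R7, 1  (cmp 6,1)
JGT loop: taken
XOR R6, R3 → R6=27^0=27
SHR R3, 3 → R3=0>>3=0
LOAD R6, [R4] → R6=M[204]=11
AND R3, R6 → R3=0&11=0
ADD R4, 4 → R4=204+4=208
SUB R7, 1 → R7=6-1=5
CMP R7, 1  (cmp 5,1)
JGT loop: taken
XOR R6, R3 → R6=11^0=11
SHR R3, 3 → R3=0>>3=0
LOAD R6, [R4] → R6=M[208]=-1
AND R3, R6 → R3=0&(-1)=0
ADD R4, 4 → R4=208+4=212
SUB R7, 1 → R7=5-1=4
CMP R7, 1  (cmp 4,1)
JGT loop: taken
XOR R6, R3 → R6=(-1)^0=-1
SHR R3, 3 → R3=0>>3=0
LOAD R6, [R4] → R6=M[212]=7
AND R3, R6 → R3=0&7=0
ADD R4, 4 → R4=212+4=216
SUB R7, 1 → R7=4-1=3
CMP R7, 1  (cmp 3,1)
JGT loop: taken
XOR R6, R3 → R6=7^0=7
SHR R3, 3 → R3=0>>3=0
LOAD R6, [R4] → R6=M[216]=27
AND R3, R6 → R3=0&27=0
ADD R4, 4 → R4=216+4=220
SUB R7, 1 → R7=3-1=2
CMP R7, 1  (cmp 2,1)
JGT loop: taken
XOR R6, R3 → R6=27^0=27
SHR R3, 3 → R3=0>>3=0
LOAD R6, [R4] → R6=M[220]=10
AND R3, R6 → R3=0&10=0
ADD R4, 4 → R4=220+4=224
SUB R7, 1 → R7=2-1=1
CMP R7, 1  (cmp 1,1)
JGT loop: not taken
STORE R6, [216] → M[216]=10
halt.

10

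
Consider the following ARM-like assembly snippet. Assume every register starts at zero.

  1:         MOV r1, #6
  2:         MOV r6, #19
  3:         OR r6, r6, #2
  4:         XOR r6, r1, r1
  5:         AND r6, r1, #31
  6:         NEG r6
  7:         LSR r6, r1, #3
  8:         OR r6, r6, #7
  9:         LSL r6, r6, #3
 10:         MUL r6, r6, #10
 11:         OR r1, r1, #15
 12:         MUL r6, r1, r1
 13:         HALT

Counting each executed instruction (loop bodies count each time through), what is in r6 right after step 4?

0

MOV r1, #6 → r1=6
MOV r6, #19 → r6=19
OR r6, r6, #2 → r6=19|2=19
XOR r6, r1, r1 → r6=6^6=0
After step 4: r6 = 0.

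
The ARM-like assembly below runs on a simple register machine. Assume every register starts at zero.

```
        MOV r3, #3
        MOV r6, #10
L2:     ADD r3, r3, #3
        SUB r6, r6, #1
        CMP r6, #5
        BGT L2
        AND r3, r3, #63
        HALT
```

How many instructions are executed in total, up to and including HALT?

r3=3
r6=10
r3=3+3=6
r6=10-1=9
CMP r6, #5  (cmp 9,5)
BGT L2: taken
r3=6+3=9
r6=9-1=8
CMP r6, #5  (cmp 8,5)
BGT L2: taken
r3=9+3=12
r6=8-1=7
CMP r6, #5  (cmp 7,5)
BGT L2: taken
r3=12+3=15
r6=7-1=6
CMP r6, #5  (cmp 6,5)
BGT L2: taken
r3=15+3=18
r6=6-1=5
CMP r6, #5  (cmp 5,5)
BGT L2: not taken
r3=18&63=18
halt.
Total executed instructions: 24.

24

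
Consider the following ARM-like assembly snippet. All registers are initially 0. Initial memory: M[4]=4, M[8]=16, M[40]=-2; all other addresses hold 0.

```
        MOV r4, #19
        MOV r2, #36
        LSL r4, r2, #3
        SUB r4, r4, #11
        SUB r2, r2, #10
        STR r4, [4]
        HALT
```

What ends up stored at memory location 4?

r4=19
r2=36
r4=36<<3=288
r4=288-11=277
r2=36-10=26
STR r4, [4] → M[4]=277
halt.

277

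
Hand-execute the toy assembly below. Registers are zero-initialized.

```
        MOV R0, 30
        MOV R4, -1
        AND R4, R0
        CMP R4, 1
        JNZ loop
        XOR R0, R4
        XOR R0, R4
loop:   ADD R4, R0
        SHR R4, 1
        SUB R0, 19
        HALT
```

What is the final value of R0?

after MOV R0, 30: R0=30
after MOV R4, -1: R4=-1
after AND R4, R0: R4=(-1)&30=30
CMP R4, 1  (cmp 30,1)
JNZ loop: taken
after ADD R4, R0: R4=30+30=60
after SHR R4, 1: R4=60>>1=30
after SUB R0, 19: R0=30-19=11
halt.

11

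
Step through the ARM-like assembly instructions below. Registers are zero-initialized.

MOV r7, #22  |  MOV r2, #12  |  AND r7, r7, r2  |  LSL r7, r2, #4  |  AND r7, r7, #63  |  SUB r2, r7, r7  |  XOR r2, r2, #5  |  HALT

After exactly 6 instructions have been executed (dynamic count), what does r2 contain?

MOV r7, #22 → r7=22
MOV r2, #12 → r2=12
AND r7, r7, r2 → r7=22&12=4
LSL r7, r2, #4 → r7=12<<4=192
AND r7, r7, #63 → r7=192&63=0
SUB r2, r7, r7 → r2=0-0=0
After step 6: r2 = 0.

0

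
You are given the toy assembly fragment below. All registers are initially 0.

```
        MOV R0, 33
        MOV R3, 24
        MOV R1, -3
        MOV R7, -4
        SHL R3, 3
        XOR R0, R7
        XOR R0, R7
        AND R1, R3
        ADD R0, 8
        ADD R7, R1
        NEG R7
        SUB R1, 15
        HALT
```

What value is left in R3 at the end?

192

R0=33
R3=24
R1=-3
R7=-4
R3=24<<3=192
R0=33^(-4)=-35
R0=(-35)^(-4)=33
R1=(-3)&192=192
R0=33+8=41
R7=(-4)+192=188
R7=-(188)=-188
R1=192-15=177
halt.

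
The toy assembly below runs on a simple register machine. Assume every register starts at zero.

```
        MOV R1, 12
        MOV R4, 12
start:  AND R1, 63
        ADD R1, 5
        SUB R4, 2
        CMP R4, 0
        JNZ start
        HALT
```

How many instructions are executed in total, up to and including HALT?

33

MOV R1, 12 → R1=12
MOV R4, 12 → R4=12
AND R1, 63 → R1=12&63=12
ADD R1, 5 → R1=12+5=17
SUB R4, 2 → R4=12-2=10
CMP R4, 0  (cmp 10,0)
JNZ start: taken
AND R1, 63 → R1=17&63=17
ADD R1, 5 → R1=17+5=22
SUB R4, 2 → R4=10-2=8
CMP R4, 0  (cmp 8,0)
JNZ start: taken
AND R1, 63 → R1=22&63=22
ADD R1, 5 → R1=22+5=27
SUB R4, 2 → R4=8-2=6
CMP R4, 0  (cmp 6,0)
JNZ start: taken
AND R1, 63 → R1=27&63=27
ADD R1, 5 → R1=27+5=32
SUB R4, 2 → R4=6-2=4
CMP R4, 0  (cmp 4,0)
JNZ start: taken
AND R1, 63 → R1=32&63=32
ADD R1, 5 → R1=32+5=37
SUB R4, 2 → R4=4-2=2
CMP R4, 0  (cmp 2,0)
JNZ start: taken
AND R1, 63 → R1=37&63=37
ADD R1, 5 → R1=37+5=42
SUB R4, 2 → R4=2-2=0
CMP R4, 0  (cmp 0,0)
JNZ start: not taken
halt.
Total executed instructions: 33.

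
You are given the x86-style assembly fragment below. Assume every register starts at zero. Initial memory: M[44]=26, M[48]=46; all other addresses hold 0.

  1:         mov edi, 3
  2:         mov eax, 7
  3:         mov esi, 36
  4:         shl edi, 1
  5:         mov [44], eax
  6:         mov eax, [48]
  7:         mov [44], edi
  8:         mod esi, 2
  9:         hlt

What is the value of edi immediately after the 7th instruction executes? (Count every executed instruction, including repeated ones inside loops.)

edi=3
eax=7
esi=36
edi=3<<1=6
mov [44], eax → M[44]=7
eax=M[48]=46
mov [44], edi → M[44]=6
After step 7: edi = 6.

6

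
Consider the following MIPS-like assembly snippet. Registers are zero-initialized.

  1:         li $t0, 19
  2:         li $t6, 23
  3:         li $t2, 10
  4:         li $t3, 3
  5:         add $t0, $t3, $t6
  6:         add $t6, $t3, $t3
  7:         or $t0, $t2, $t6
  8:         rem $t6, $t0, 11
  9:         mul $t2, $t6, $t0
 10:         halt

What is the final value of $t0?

$t0=19
$t6=23
$t2=10
$t3=3
$t0=3+23=26
$t6=3+3=6
$t0=10|6=14
$t6=14%11=3
$t2=3*14=42
halt.

14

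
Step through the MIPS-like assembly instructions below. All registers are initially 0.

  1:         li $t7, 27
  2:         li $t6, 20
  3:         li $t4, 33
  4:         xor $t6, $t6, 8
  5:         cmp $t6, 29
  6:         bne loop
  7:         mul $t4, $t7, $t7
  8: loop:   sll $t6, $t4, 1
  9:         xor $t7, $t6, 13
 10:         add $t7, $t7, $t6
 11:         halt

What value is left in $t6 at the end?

66

li $t7, 27 → $t7=27
li $t6, 20 → $t6=20
li $t4, 33 → $t4=33
xor $t6, $t6, 8 → $t6=20^8=28
cmp $t6, 29  (cmp 28,29)
bne loop: taken
sll $t6, $t4, 1 → $t6=33<<1=66
xor $t7, $t6, 13 → $t7=66^13=79
add $t7, $t7, $t6 → $t7=79+66=145
halt.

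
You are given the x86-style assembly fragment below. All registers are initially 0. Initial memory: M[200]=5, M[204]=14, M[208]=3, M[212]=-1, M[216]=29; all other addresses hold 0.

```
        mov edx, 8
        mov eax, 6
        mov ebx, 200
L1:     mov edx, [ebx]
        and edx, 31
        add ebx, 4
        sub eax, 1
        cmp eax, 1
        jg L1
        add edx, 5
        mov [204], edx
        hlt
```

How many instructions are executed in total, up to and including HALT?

36

mov edx, 8 → edx=8
mov eax, 6 → eax=6
mov ebx, 200 → ebx=200
mov edx, [ebx] → edx=M[200]=5
and edx, 31 → edx=5&31=5
add ebx, 4 → ebx=200+4=204
sub eax, 1 → eax=6-1=5
cmp eax, 1  (cmp 5,1)
jg L1: taken
mov edx, [ebx] → edx=M[204]=14
and edx, 31 → edx=14&31=14
add ebx, 4 → ebx=204+4=208
sub eax, 1 → eax=5-1=4
cmp eax, 1  (cmp 4,1)
jg L1: taken
mov edx, [ebx] → edx=M[208]=3
and edx, 31 → edx=3&31=3
add ebx, 4 → ebx=208+4=212
sub eax, 1 → eax=4-1=3
cmp eax, 1  (cmp 3,1)
jg L1: taken
mov edx, [ebx] → edx=M[212]=-1
and edx, 31 → edx=(-1)&31=31
add ebx, 4 → ebx=212+4=216
sub eax, 1 → eax=3-1=2
cmp eax, 1  (cmp 2,1)
jg L1: taken
mov edx, [ebx] → edx=M[216]=29
and edx, 31 → edx=29&31=29
add ebx, 4 → ebx=216+4=220
sub eax, 1 → eax=2-1=1
cmp eax, 1  (cmp 1,1)
jg L1: not taken
add edx, 5 → edx=29+5=34
mov [204], edx → M[204]=34
halt.
Total executed instructions: 36.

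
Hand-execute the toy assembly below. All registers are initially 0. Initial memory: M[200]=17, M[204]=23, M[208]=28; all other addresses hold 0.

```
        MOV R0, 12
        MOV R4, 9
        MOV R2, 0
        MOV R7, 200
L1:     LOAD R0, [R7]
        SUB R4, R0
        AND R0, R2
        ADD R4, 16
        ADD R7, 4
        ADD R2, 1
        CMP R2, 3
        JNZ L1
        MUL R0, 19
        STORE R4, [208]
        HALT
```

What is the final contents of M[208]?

-11

R0=12
R4=9
R2=0
R7=200
R0=M[200]=17
R4=9-17=-8
R0=17&0=0
R4=(-8)+16=8
R7=200+4=204
R2=0+1=1
CMP R2, 3  (cmp 1,3)
JNZ L1: taken
R0=M[204]=23
R4=8-23=-15
R0=23&1=1
R4=(-15)+16=1
R7=204+4=208
R2=1+1=2
CMP R2, 3  (cmp 2,3)
JNZ L1: taken
R0=M[208]=28
R4=1-28=-27
R0=28&2=0
R4=(-27)+16=-11
R7=208+4=212
R2=2+1=3
CMP R2, 3  (cmp 3,3)
JNZ L1: not taken
R0=0*19=0
STORE R4, [208] → M[208]=-11
halt.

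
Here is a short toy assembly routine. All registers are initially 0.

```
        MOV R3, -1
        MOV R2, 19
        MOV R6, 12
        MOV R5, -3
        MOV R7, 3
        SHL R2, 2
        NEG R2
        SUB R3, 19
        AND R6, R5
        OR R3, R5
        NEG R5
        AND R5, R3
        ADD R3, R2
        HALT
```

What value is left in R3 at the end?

-79

MOV R3, -1 → R3=-1
MOV R2, 19 → R2=19
MOV R6, 12 → R6=12
MOV R5, -3 → R5=-3
MOV R7, 3 → R7=3
SHL R2, 2 → R2=19<<2=76
NEG R2 → R2=-(76)=-76
SUB R3, 19 → R3=(-1)-19=-20
AND R6, R5 → R6=12&(-3)=12
OR R3, R5 → R3=(-20)|(-3)=-3
NEG R5 → R5=-(-3)=3
AND R5, R3 → R5=3&(-3)=1
ADD R3, R2 → R3=(-3)+(-76)=-79
halt.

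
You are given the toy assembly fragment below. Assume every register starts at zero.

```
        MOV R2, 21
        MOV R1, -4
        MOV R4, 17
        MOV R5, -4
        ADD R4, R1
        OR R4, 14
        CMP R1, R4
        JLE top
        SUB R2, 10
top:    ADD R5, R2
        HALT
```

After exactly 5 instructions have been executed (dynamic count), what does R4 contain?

13

R2=21
R1=-4
R4=17
R5=-4
R4=17+(-4)=13
After step 5: R4 = 13.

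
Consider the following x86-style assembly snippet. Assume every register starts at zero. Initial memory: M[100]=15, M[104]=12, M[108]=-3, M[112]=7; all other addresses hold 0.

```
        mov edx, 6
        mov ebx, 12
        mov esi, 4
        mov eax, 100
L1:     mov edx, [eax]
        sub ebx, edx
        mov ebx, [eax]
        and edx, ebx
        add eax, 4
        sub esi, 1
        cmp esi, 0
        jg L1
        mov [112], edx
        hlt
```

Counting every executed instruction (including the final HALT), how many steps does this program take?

after mov edx, 6: edx=6
after mov ebx, 12: ebx=12
after mov esi, 4: esi=4
after mov eax, 100: eax=100
after mov edx, [eax]: edx=M[100]=15
after sub ebx, edx: ebx=12-15=-3
after mov ebx, [eax]: ebx=M[100]=15
after and edx, ebx: edx=15&15=15
after add eax, 4: eax=100+4=104
after sub esi, 1: esi=4-1=3
cmp esi, 0  (cmp 3,0)
jg L1: taken
after mov edx, [eax]: edx=M[104]=12
after sub ebx, edx: ebx=15-12=3
after mov ebx, [eax]: ebx=M[104]=12
after and edx, ebx: edx=12&12=12
after add eax, 4: eax=104+4=108
after sub esi, 1: esi=3-1=2
cmp esi, 0  (cmp 2,0)
jg L1: taken
after mov edx, [eax]: edx=M[108]=-3
after sub ebx, edx: ebx=12-(-3)=15
after mov ebx, [eax]: ebx=M[108]=-3
after and edx, ebx: edx=(-3)&(-3)=-3
after add eax, 4: eax=108+4=112
after sub esi, 1: esi=2-1=1
cmp esi, 0  (cmp 1,0)
jg L1: taken
after mov edx, [eax]: edx=M[112]=7
after sub ebx, edx: ebx=(-3)-7=-10
after mov ebx, [eax]: ebx=M[112]=7
after and edx, ebx: edx=7&7=7
after add eax, 4: eax=112+4=116
after sub esi, 1: esi=1-1=0
cmp esi, 0  (cmp 0,0)
jg L1: not taken
mov [112], edx → M[112]=7
halt.
Total executed instructions: 38.

38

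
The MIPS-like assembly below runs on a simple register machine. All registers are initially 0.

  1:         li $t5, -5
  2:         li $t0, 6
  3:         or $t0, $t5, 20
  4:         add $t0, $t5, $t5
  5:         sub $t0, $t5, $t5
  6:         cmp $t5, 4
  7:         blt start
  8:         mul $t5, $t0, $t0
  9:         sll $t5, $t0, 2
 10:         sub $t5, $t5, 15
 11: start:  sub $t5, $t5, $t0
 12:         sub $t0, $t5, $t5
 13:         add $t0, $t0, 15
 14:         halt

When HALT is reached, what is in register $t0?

15

li $t5, -5 → $t5=-5
li $t0, 6 → $t0=6
or $t0, $t5, 20 → $t0=(-5)|20=-1
add $t0, $t5, $t5 → $t0=(-5)+(-5)=-10
sub $t0, $t5, $t5 → $t0=(-5)-(-5)=0
cmp $t5, 4  (cmp -5,4)
blt start: taken
sub $t5, $t5, $t0 → $t5=(-5)-0=-5
sub $t0, $t5, $t5 → $t0=(-5)-(-5)=0
add $t0, $t0, 15 → $t0=0+15=15
halt.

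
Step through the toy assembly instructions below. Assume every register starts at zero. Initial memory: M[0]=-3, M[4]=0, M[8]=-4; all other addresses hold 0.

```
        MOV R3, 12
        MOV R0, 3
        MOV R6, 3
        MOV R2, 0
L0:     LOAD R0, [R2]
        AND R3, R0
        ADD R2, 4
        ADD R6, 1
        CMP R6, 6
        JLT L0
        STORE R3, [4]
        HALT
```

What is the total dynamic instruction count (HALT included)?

24

after MOV R3, 12: R3=12
after MOV R0, 3: R0=3
after MOV R6, 3: R6=3
after MOV R2, 0: R2=0
after LOAD R0, [R2]: R0=M[0]=-3
after AND R3, R0: R3=12&(-3)=12
after ADD R2, 4: R2=0+4=4
after ADD R6, 1: R6=3+1=4
CMP R6, 6  (cmp 4,6)
JLT L0: taken
after LOAD R0, [R2]: R0=M[4]=0
after AND R3, R0: R3=12&0=0
after ADD R2, 4: R2=4+4=8
after ADD R6, 1: R6=4+1=5
CMP R6, 6  (cmp 5,6)
JLT L0: taken
after LOAD R0, [R2]: R0=M[8]=-4
after AND R3, R0: R3=0&(-4)=0
after ADD R2, 4: R2=8+4=12
after ADD R6, 1: R6=5+1=6
CMP R6, 6  (cmp 6,6)
JLT L0: not taken
STORE R3, [4] → M[4]=0
halt.
Total executed instructions: 24.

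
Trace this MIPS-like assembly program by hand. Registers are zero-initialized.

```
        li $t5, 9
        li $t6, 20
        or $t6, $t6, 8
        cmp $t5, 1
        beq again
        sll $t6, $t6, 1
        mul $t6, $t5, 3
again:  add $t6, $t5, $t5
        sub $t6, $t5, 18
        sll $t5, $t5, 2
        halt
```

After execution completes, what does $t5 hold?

$t5=9
$t6=20
$t6=20|8=28
cmp $t5, 1  (cmp 9,1)
beq again: not taken
$t6=28<<1=56
$t6=9*3=27
$t6=9+9=18
$t6=9-18=-9
$t5=9<<2=36
halt.

36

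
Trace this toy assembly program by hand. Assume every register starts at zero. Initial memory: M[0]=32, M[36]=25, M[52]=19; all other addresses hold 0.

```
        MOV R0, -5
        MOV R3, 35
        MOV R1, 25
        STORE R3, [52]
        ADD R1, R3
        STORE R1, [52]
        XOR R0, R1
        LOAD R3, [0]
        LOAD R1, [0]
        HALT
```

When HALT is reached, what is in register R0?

-57

R0=-5
R3=35
R1=25
STORE R3, [52] → M[52]=35
R1=25+35=60
STORE R1, [52] → M[52]=60
R0=(-5)^60=-57
R3=M[0]=32
R1=M[0]=32
halt.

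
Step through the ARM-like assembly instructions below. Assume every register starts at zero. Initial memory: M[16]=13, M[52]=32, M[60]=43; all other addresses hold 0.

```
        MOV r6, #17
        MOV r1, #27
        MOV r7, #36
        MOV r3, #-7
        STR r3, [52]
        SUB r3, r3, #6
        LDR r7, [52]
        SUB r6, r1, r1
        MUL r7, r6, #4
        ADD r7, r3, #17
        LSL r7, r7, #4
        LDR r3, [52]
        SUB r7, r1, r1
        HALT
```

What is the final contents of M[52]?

MOV r6, #17 → r6=17
MOV r1, #27 → r1=27
MOV r7, #36 → r7=36
MOV r3, #-7 → r3=-7
STR r3, [52] → M[52]=-7
SUB r3, r3, #6 → r3=(-7)-6=-13
LDR r7, [52] → r7=M[52]=-7
SUB r6, r1, r1 → r6=27-27=0
MUL r7, r6, #4 → r7=0*4=0
ADD r7, r3, #17 → r7=(-13)+17=4
LSL r7, r7, #4 → r7=4<<4=64
LDR r3, [52] → r3=M[52]=-7
SUB r7, r1, r1 → r7=27-27=0
halt.

-7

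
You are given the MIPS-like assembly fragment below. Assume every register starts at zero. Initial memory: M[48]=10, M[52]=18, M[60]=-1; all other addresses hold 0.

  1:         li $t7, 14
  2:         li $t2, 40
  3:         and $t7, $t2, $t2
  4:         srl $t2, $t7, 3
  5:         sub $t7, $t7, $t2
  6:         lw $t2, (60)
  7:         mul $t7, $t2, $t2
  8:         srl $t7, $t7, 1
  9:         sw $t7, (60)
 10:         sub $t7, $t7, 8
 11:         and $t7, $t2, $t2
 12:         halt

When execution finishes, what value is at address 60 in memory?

0

$t7=14
$t2=40
$t7=40&40=40
$t2=40>>3=5
$t7=40-5=35
$t2=M[60]=-1
$t7=(-1)*(-1)=1
$t7=1>>1=0
sw $t7, (60) → M[60]=0
$t7=0-8=-8
$t7=(-1)&(-1)=-1
halt.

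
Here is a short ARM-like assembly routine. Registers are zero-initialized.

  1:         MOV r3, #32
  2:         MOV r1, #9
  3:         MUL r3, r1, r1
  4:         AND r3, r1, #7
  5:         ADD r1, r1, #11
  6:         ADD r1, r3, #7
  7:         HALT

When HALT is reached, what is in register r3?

MOV r3, #32 → r3=32
MOV r1, #9 → r1=9
MUL r3, r1, r1 → r3=9*9=81
AND r3, r1, #7 → r3=9&7=1
ADD r1, r1, #11 → r1=9+11=20
ADD r1, r3, #7 → r1=1+7=8
halt.

1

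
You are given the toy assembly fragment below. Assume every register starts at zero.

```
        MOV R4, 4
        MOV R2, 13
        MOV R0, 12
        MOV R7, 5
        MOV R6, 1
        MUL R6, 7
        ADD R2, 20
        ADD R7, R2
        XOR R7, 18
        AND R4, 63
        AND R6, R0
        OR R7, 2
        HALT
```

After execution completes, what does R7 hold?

after MOV R4, 4: R4=4
after MOV R2, 13: R2=13
after MOV R0, 12: R0=12
after MOV R7, 5: R7=5
after MOV R6, 1: R6=1
after MUL R6, 7: R6=1*7=7
after ADD R2, 20: R2=13+20=33
after ADD R7, R2: R7=5+33=38
after XOR R7, 18: R7=38^18=52
after AND R4, 63: R4=4&63=4
after AND R6, R0: R6=7&12=4
after OR R7, 2: R7=52|2=54
halt.

54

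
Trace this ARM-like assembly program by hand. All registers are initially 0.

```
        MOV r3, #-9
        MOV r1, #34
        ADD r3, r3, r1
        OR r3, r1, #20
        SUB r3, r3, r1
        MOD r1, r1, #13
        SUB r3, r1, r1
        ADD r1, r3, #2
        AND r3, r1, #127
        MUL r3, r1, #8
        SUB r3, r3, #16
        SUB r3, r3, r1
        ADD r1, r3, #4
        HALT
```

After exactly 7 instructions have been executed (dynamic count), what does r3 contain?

0

r3=-9
r1=34
r3=(-9)+34=25
r3=34|20=54
r3=54-34=20
r1=34%13=8
r3=8-8=0
After step 7: r3 = 0.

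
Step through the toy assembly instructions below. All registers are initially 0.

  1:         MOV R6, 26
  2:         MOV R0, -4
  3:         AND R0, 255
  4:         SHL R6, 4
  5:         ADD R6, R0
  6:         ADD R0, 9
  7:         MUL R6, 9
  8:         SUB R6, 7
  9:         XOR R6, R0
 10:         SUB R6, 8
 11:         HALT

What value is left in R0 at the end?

after MOV R6, 26: R6=26
after MOV R0, -4: R0=-4
after AND R0, 255: R0=(-4)&255=252
after SHL R6, 4: R6=26<<4=416
after ADD R6, R0: R6=416+252=668
after ADD R0, 9: R0=252+9=261
after MUL R6, 9: R6=668*9=6012
after SUB R6, 7: R6=6012-7=6005
after XOR R6, R0: R6=6005^261=5744
after SUB R6, 8: R6=5744-8=5736
halt.

261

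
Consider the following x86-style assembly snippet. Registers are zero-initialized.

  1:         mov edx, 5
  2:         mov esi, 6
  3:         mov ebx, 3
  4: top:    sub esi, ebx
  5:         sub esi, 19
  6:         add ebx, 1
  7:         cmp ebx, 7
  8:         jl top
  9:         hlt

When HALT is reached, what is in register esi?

mov edx, 5 → edx=5
mov esi, 6 → esi=6
mov ebx, 3 → ebx=3
sub esi, ebx → esi=6-3=3
sub esi, 19 → esi=3-19=-16
add ebx, 1 → ebx=3+1=4
cmp ebx, 7  (cmp 4,7)
jl top: taken
sub esi, ebx → esi=(-16)-4=-20
sub esi, 19 → esi=(-20)-19=-39
add ebx, 1 → ebx=4+1=5
cmp ebx, 7  (cmp 5,7)
jl top: taken
sub esi, ebx → esi=(-39)-5=-44
sub esi, 19 → esi=(-44)-19=-63
add ebx, 1 → ebx=5+1=6
cmp ebx, 7  (cmp 6,7)
jl top: taken
sub esi, ebx → esi=(-63)-6=-69
sub esi, 19 → esi=(-69)-19=-88
add ebx, 1 → ebx=6+1=7
cmp ebx, 7  (cmp 7,7)
jl top: not taken
halt.

-88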